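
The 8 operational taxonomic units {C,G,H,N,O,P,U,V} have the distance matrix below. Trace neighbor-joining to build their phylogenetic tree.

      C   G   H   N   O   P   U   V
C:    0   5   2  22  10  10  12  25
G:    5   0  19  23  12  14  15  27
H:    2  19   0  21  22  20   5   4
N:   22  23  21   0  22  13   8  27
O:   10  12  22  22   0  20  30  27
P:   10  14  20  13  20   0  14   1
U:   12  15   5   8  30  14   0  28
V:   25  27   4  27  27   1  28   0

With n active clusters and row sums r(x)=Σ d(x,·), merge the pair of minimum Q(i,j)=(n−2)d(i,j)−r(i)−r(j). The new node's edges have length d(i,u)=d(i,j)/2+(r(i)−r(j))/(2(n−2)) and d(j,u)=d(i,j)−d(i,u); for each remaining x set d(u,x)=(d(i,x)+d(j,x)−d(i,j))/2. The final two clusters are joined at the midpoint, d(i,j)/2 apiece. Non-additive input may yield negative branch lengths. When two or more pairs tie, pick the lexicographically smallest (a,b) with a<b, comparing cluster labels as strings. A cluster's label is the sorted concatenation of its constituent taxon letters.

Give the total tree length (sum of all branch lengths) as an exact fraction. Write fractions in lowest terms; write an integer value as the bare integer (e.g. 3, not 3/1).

1. join P+V (d=1, Q=-225) ⇒ PV; edges |P|=-41/12, |V|=53/12
  updated: d(C,PV)=17, d(G,PV)=20, d(H,PV)=23/2, d(N,PV)=39/2, d(O,PV)=23, d(PV,U)=41/2
2. join N+U (d=8, Q=-166) ⇒ NU; edges |N|=13/2, |U|=3/2
  updated: d(C,NU)=13, d(G,NU)=15, d(H,NU)=9, d(NU,O)=22, d(NU,PV)=16
3. join G+O (d=12, Q=-112) ⇒ GO; edges |G|=15/4, |O|=33/4
  updated: d(C,GO)=3/2, d(GO,H)=29/2, d(GO,NU)=25/2, d(GO,PV)=31/2
4. join C+GO (d=3/2, Q=-73) ⇒ CGO; edges |C|=-1, |GO|=5/2
  updated: d(CGO,H)=15/2, d(CGO,NU)=12, d(CGO,PV)=31/2
5. join CGO+H (d=15/2, Q=-48) ⇒ CGHO; edges |CGO|=11/2, |H|=2
  updated: d(CGHO,NU)=27/4, d(CGHO,PV)=39/4
6. join CGHO+NU (d=27/4, Q=-65/2) ⇒ CGHNOU; edges |CGHO|=1/4, |NU|=13/2
  updated: d(CGHNOU,PV)=19/2
7. join CGHNOU+PV (d=19/2) ⇒ CGHNOPUV; edges |CGHNOU|=19/4, |PV|=19/4
final tree: ((((C:-1,(G:15/4,O:33/4):5/2):11/2,H:2):1/4,(N:13/2,U:3/2):13/2):19/4,(P:-41/12,V:53/12):19/4)
total length: 185/4

185/4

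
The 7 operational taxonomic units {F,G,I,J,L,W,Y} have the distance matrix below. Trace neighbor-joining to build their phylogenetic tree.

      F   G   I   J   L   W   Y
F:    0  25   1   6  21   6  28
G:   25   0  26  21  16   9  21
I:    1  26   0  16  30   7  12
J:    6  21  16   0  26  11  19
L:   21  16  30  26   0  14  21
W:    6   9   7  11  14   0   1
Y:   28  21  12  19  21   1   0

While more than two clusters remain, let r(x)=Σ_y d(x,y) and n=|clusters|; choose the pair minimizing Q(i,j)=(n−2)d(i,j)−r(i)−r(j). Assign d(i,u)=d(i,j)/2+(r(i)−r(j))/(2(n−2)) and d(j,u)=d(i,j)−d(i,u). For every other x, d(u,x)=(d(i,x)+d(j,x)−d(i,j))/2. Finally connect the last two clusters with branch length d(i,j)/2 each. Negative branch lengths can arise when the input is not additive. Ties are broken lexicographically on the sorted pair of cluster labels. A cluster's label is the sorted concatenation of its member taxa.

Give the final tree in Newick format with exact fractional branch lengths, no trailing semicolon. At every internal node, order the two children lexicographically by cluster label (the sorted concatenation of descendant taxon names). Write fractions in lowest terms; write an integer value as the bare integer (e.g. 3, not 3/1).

(((((F:0,I:1):81/16,J:87/16):91/16,(G:27/4,L:37/4):85/16):39/16,W:-73/16):89/32,Y:89/32)

1. join F+I (d=1, Q=-174) ⇒ FI; edges |F|=0, |I|=1
  updated: d(FI,G)=25, d(FI,J)=21/2, d(FI,L)=25, d(FI,W)=6, d(FI,Y)=39/2
2. join FI+J (d=21/2, Q=-263/2) ⇒ FIJ; edges |FI|=81/16, |J|=87/16
  updated: d(FIJ,G)=71/4, d(FIJ,L)=81/4, d(FIJ,W)=13/4, d(FIJ,Y)=14
3. join G+L (d=16, Q=-87) ⇒ GL; edges |G|=27/4, |L|=37/4
  updated: d(FIJ,GL)=11, d(GL,W)=7/2, d(GL,Y)=13
4. join FIJ+GL (d=11, Q=-135/4) ⇒ FGIJL; edges |FIJ|=91/16, |GL|=85/16
  updated: d(FGIJL,W)=-17/8, d(FGIJL,Y)=8
5. join FGIJL+W (d=-17/8, Q=-55/8) ⇒ FGIJLW; edges |FGIJL|=39/16, |W|=-73/16
  updated: d(FGIJLW,Y)=89/16
6. join FGIJLW+Y (d=89/16) ⇒ FGIJLWY; edges |FGIJLW|=89/32, |Y|=89/32
final tree: (((((F:0,I:1):81/16,J:87/16):91/16,(G:27/4,L:37/4):85/16):39/16,W:-73/16):89/32,Y:89/32)
total length: 671/16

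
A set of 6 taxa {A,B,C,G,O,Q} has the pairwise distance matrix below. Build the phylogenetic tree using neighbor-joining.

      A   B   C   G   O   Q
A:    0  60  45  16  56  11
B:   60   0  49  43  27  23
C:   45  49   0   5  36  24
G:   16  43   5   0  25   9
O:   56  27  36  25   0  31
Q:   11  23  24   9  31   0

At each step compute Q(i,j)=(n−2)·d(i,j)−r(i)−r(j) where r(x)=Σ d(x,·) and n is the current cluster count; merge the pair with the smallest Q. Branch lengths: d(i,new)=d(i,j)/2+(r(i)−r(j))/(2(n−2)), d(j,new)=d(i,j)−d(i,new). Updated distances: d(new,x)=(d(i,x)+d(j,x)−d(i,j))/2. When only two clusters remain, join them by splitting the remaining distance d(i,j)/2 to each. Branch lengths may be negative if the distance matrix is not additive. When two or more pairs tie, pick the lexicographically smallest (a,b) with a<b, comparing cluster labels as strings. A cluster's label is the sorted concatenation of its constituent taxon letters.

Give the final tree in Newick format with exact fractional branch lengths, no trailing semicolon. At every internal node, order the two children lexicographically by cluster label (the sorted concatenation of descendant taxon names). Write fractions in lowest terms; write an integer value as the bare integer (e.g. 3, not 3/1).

((((A:46/3,Q:-13/3):67/8,(B:135/8,O:81/8):121/8):57/8,C:81/8):-41/16,G:-41/16)

iteration 1: select B,O (d=27, Q=-269); attach at lengths (135/8, 81/8); label the merged cluster BO
  updated: d(A,BO)=89/2, d(BO,C)=29, d(BO,G)=41/2, d(BO,Q)=27/2
iteration 2: select A,Q (d=11, Q=-141); attach at lengths (46/3, -13/3); label the merged cluster AQ
  updated: d(AQ,BO)=47/2, d(AQ,C)=29, d(AQ,G)=7
iteration 3: select AQ,BO (d=47/2, Q=-171/2); attach at lengths (67/8, 121/8); label the merged cluster ABOQ
  updated: d(ABOQ,C)=69/4, d(ABOQ,G)=2
iteration 4: select ABOQ,C (d=69/4, Q=-97/4); attach at lengths (57/8, 81/8); label the merged cluster ABCOQ
  updated: d(ABCOQ,G)=-41/8
iteration 5: select ABCOQ,G (d=-41/8); attach at lengths (-41/16, -41/16); label the merged cluster ABCGOQ
final tree: ((((A:46/3,Q:-13/3):67/8,(B:135/8,O:81/8):121/8):57/8,C:81/8):-41/16,G:-41/16)
total length: 589/8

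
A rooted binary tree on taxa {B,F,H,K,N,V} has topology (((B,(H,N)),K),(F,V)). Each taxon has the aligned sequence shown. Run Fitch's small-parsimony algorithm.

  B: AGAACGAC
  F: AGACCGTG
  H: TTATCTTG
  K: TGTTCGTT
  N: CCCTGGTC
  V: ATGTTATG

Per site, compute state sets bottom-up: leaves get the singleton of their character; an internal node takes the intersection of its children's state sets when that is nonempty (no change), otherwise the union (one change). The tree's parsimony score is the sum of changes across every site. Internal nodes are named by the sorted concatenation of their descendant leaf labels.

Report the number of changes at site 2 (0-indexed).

3

site 0, node HN: H={T} ∪ N={C} → {C,T} (+1)
site 0, node BHN: B={A} ∪ HN={C,T} → {A,C,T} (+1)
site 0, node BHKN: BHN={A,C,T} ∩ K={T} → {T} (+0)
site 0, node FV: F={A} ∩ V={A} → {A} (+0)
site 0, node BFHKNV: BHKN={T} ∪ FV={A} → {A,T} (+1)
site 1, node HN: H={T} ∪ N={C} → {C,T} (+1)
site 1, node BHN: B={G} ∪ HN={C,T} → {C,G,T} (+1)
site 1, node BHKN: BHN={C,G,T} ∩ K={G} → {G} (+0)
site 1, node FV: F={G} ∪ V={T} → {G,T} (+1)
site 1, node BFHKNV: BHKN={G} ∩ FV={G,T} → {G} (+0)
site 2, node HN: H={A} ∪ N={C} → {A,C} (+1)
site 2, node BHN: B={A} ∩ HN={A,C} → {A} (+0)
site 2, node BHKN: BHN={A} ∪ K={T} → {A,T} (+1)
site 2, node FV: F={A} ∪ V={G} → {A,G} (+1)
site 2, node BFHKNV: BHKN={A,T} ∩ FV={A,G} → {A} (+0)
site 3, node HN: H={T} ∩ N={T} → {T} (+0)
site 3, node BHN: B={A} ∪ HN={T} → {A,T} (+1)
site 3, node BHKN: BHN={A,T} ∩ K={T} → {T} (+0)
site 3, node FV: F={C} ∪ V={T} → {C,T} (+1)
site 3, node BFHKNV: BHKN={T} ∩ FV={C,T} → {T} (+0)
site 4, node HN: H={C} ∪ N={G} → {C,G} (+1)
site 4, node BHN: B={C} ∩ HN={C,G} → {C} (+0)
site 4, node BHKN: BHN={C} ∩ K={C} → {C} (+0)
site 4, node FV: F={C} ∪ V={T} → {C,T} (+1)
site 4, node BFHKNV: BHKN={C} ∩ FV={C,T} → {C} (+0)
site 5, node HN: H={T} ∪ N={G} → {G,T} (+1)
site 5, node BHN: B={G} ∩ HN={G,T} → {G} (+0)
site 5, node BHKN: BHN={G} ∩ K={G} → {G} (+0)
site 5, node FV: F={G} ∪ V={A} → {A,G} (+1)
site 5, node BFHKNV: BHKN={G} ∩ FV={A,G} → {G} (+0)
site 6, node HN: H={T} ∩ N={T} → {T} (+0)
site 6, node BHN: B={A} ∪ HN={T} → {A,T} (+1)
site 6, node BHKN: BHN={A,T} ∩ K={T} → {T} (+0)
site 6, node FV: F={T} ∩ V={T} → {T} (+0)
site 6, node BFHKNV: BHKN={T} ∩ FV={T} → {T} (+0)
site 7, node HN: H={G} ∪ N={C} → {C,G} (+1)
site 7, node BHN: B={C} ∩ HN={C,G} → {C} (+0)
site 7, node BHKN: BHN={C} ∪ K={T} → {C,T} (+1)
site 7, node FV: F={G} ∩ V={G} → {G} (+0)
site 7, node BFHKNV: BHKN={C,T} ∪ FV={G} → {C,G,T} (+1)
per-site changes: [3, 3, 3, 2, 2, 2, 1, 3]; total = 19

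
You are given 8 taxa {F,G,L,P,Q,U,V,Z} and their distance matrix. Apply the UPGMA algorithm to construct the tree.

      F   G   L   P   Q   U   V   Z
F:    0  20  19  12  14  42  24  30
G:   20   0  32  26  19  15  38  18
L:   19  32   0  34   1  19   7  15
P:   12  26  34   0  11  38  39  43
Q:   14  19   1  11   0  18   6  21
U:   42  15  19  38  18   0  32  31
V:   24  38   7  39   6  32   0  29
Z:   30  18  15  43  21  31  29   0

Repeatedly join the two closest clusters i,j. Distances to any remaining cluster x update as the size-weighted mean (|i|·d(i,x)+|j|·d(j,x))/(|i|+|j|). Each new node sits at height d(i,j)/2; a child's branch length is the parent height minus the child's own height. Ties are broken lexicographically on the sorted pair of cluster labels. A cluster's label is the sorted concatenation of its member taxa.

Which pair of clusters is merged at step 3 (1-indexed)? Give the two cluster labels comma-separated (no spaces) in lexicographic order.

1. join L+Q (d=1) ⇒ LQ; edges |L|=1/2, |Q|=1/2
  updated: d(F,LQ)=33/2, d(G,LQ)=51/2, d(LQ,P)=45/2, d(LQ,U)=37/2, d(LQ,V)=13/2, d(LQ,Z)=18
2. join LQ+V (d=13/2) ⇒ LQV; edges |LQ|=11/4, |V|=13/4
  updated: d(F,LQV)=19, d(G,LQV)=89/3, d(LQV,P)=28, d(LQV,U)=23, d(LQV,Z)=65/3
3. join F+P (d=12) ⇒ FP; edges |F|=6, |P|=6
  updated: d(FP,G)=23, d(FP,LQV)=47/2, d(FP,U)=40, d(FP,Z)=73/2
4. join G+U (d=15) ⇒ GU; edges |G|=15/2, |U|=15/2
  updated: d(FP,GU)=63/2, d(GU,LQV)=79/3, d(GU,Z)=49/2
5. join LQV+Z (d=65/3) ⇒ LQVZ; edges |LQV|=91/12, |Z|=65/6
  updated: d(FP,LQVZ)=107/4, d(GU,LQVZ)=207/8
6. join GU+LQVZ (d=207/8) ⇒ GLQUVZ; edges |GU|=87/16, |LQVZ|=101/48
  updated: d(FP,GLQUVZ)=85/3
7. join FP+GLQUVZ (d=85/3) ⇒ FGLPQUVZ; edges |FP|=49/6, |GLQUVZ|=59/48
final tree: ((F:6,P:6):49/6,((G:15/2,U:15/2):87/16,(((L:1/2,Q:1/2):11/4,V:13/4):91/12,Z:65/6):101/48):59/48)
total length: 3329/48

F,P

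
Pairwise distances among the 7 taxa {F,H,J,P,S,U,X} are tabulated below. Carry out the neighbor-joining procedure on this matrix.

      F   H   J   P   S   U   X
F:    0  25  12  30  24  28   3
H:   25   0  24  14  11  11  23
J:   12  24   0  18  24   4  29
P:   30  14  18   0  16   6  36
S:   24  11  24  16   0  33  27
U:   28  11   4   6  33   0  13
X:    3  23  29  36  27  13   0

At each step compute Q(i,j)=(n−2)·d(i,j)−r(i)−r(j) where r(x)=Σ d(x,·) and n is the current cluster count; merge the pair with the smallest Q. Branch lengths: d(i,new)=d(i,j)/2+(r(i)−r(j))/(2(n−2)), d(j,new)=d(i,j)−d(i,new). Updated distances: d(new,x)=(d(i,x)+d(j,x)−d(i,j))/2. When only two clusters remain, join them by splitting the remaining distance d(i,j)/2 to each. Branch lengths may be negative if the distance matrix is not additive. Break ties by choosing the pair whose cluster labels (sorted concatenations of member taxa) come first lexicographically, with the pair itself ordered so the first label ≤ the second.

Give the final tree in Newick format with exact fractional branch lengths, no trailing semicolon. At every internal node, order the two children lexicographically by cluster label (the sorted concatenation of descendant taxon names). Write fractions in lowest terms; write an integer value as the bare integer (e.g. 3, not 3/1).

1. join F+X (d=3, Q=-238) ⇒ FX; edges |F|=3/5, |X|=12/5
  updated: d(FX,H)=45/2, d(FX,J)=19, d(FX,P)=63/2, d(FX,S)=24, d(FX,U)=19
2. join H+S (d=11, Q=-293/2) ⇒ HS; edges |H|=37/16, |S|=139/16
  updated: d(FX,HS)=71/4, d(HS,J)=37/2, d(HS,P)=19/2, d(HS,U)=33/2
3. join HS+P (d=19/2, Q=-395/4) ⇒ HPS; edges |HS|=103/24, |P|=125/24
  updated: d(FX,HPS)=159/8, d(HPS,J)=27/2, d(HPS,U)=13/2
4. join FX+HPS (d=159/8, Q=-58) ⇒ FHPSX; edges |FX|=231/16, |HPS|=87/16
  updated: d(FHPSX,J)=101/16, d(FHPSX,U)=45/16
5. join FHPSX+J (d=101/16, Q=-105/8) ⇒ FHJPSX; edges |FHPSX|=41/16, |J|=15/4
  updated: d(FHJPSX,U)=1/4
6. join FHJPSX+U (d=1/4) ⇒ FHJPSUX; edges |FHJPSX|=1/8, |U|=1/8
final tree: ((((F:3/5,X:12/5):231/16,((H:37/16,S:139/16):103/24,P:125/24):87/16):41/16,J:15/4):1/8,U:1/8)
total length: 799/16

((((F:3/5,X:12/5):231/16,((H:37/16,S:139/16):103/24,P:125/24):87/16):41/16,J:15/4):1/8,U:1/8)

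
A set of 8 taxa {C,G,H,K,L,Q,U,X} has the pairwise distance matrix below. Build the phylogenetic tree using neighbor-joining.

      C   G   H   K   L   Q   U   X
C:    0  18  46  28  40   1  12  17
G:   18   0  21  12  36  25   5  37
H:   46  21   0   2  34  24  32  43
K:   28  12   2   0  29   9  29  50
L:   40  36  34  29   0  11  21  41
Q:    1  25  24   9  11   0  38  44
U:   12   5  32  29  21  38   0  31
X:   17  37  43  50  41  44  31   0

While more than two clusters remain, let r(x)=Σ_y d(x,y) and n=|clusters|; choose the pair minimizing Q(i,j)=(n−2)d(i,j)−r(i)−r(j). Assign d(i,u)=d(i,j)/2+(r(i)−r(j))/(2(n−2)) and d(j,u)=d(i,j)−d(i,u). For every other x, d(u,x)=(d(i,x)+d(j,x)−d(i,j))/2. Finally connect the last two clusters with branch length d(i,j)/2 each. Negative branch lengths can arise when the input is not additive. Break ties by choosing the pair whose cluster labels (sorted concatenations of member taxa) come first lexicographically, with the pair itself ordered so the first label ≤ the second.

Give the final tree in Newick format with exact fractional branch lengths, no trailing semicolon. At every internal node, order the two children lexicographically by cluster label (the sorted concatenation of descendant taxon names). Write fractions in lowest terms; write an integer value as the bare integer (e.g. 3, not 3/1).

((((C:-3/16,X:275/16):139/16,((H:55/12,K:-31/12):253/24,(L:10,Q:1):167/24):119/16):77/16,G:19/8):21/16,U:21/16)

1. join H+K (d=2, Q=-349) ⇒ HK; edges |H|=55/12, |K|=-31/12
  updated: d(C,HK)=36, d(G,HK)=31/2, d(HK,L)=61/2, d(HK,Q)=31/2, d(HK,U)=59/2, d(HK,X)=91/2
2. join L+Q (d=11, Q=-259) ⇒ LQ; edges |L|=10, |Q|=1
  updated: d(C,LQ)=15, d(G,LQ)=25, d(HK,LQ)=35/2, d(LQ,U)=24, d(LQ,X)=37
3. join C+X (d=17, Q=-395/2) ⇒ CX; edges |C|=-3/16, |X|=275/16
  updated: d(CX,G)=19, d(CX,HK)=129/4, d(CX,LQ)=35/2, d(CX,U)=13
4. join HK+LQ (d=35/2, Q=-505/4) ⇒ HKLQ; edges |HK|=253/24, |LQ|=167/24
  updated: d(CX,HKLQ)=129/8, d(G,HKLQ)=23/2, d(HKLQ,U)=18
5. join CX+HKLQ (d=129/8, Q=-123/2) ⇒ CHKLQX; edges |CX|=139/16, |HKLQ|=119/16
  updated: d(CHKLQX,G)=115/16, d(CHKLQX,U)=119/16
6. join CHKLQX+G (d=115/16, Q=-157/8) ⇒ CGHKLQX; edges |CHKLQX|=77/16, |G|=19/8
  updated: d(CGHKLQX,U)=21/8
7. join CGHKLQX+U (d=21/8) ⇒ CGHKLQUX; edges |CGHKLQX|=21/16, |U|=21/16
final tree: ((((C:-3/16,X:275/16):139/16,((H:55/12,K:-31/12):253/24,(L:10,Q:1):167/24):119/16):77/16,G:19/8):21/16,U:21/16)
total length: 1175/16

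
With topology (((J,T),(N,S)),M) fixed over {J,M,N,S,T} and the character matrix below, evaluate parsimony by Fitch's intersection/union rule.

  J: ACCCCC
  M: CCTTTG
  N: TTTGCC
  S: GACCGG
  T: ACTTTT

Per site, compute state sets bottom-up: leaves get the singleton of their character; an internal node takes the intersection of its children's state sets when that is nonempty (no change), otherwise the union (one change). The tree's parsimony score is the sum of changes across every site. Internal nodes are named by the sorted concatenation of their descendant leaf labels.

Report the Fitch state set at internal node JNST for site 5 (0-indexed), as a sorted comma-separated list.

C

[col 0] JT: children J:{A}, T:{A} ∩→ {A}; cost 0
[col 0] NS: children N:{T}, S:{G} ∪→ {G,T}; cost 1
[col 0] JNST: children JT:{A}, NS:{G,T} ∪→ {A,G,T}; cost 1
[col 0] JMNST: children JNST:{A,G,T}, M:{C} ∪→ {A,C,G,T}; cost 1
[col 1] JT: children J:{C}, T:{C} ∩→ {C}; cost 0
[col 1] NS: children N:{T}, S:{A} ∪→ {A,T}; cost 1
[col 1] JNST: children JT:{C}, NS:{A,T} ∪→ {A,C,T}; cost 1
[col 1] JMNST: children JNST:{A,C,T}, M:{C} ∩→ {C}; cost 0
[col 2] JT: children J:{C}, T:{T} ∪→ {C,T}; cost 1
[col 2] NS: children N:{T}, S:{C} ∪→ {C,T}; cost 1
[col 2] JNST: children JT:{C,T}, NS:{C,T} ∩→ {C,T}; cost 0
[col 2] JMNST: children JNST:{C,T}, M:{T} ∩→ {T}; cost 0
[col 3] JT: children J:{C}, T:{T} ∪→ {C,T}; cost 1
[col 3] NS: children N:{G}, S:{C} ∪→ {C,G}; cost 1
[col 3] JNST: children JT:{C,T}, NS:{C,G} ∩→ {C}; cost 0
[col 3] JMNST: children JNST:{C}, M:{T} ∪→ {C,T}; cost 1
[col 4] JT: children J:{C}, T:{T} ∪→ {C,T}; cost 1
[col 4] NS: children N:{C}, S:{G} ∪→ {C,G}; cost 1
[col 4] JNST: children JT:{C,T}, NS:{C,G} ∩→ {C}; cost 0
[col 4] JMNST: children JNST:{C}, M:{T} ∪→ {C,T}; cost 1
[col 5] JT: children J:{C}, T:{T} ∪→ {C,T}; cost 1
[col 5] NS: children N:{C}, S:{G} ∪→ {C,G}; cost 1
[col 5] JNST: children JT:{C,T}, NS:{C,G} ∩→ {C}; cost 0
[col 5] JMNST: children JNST:{C}, M:{G} ∪→ {C,G}; cost 1
per-site changes: [3, 2, 2, 3, 3, 3]; total = 16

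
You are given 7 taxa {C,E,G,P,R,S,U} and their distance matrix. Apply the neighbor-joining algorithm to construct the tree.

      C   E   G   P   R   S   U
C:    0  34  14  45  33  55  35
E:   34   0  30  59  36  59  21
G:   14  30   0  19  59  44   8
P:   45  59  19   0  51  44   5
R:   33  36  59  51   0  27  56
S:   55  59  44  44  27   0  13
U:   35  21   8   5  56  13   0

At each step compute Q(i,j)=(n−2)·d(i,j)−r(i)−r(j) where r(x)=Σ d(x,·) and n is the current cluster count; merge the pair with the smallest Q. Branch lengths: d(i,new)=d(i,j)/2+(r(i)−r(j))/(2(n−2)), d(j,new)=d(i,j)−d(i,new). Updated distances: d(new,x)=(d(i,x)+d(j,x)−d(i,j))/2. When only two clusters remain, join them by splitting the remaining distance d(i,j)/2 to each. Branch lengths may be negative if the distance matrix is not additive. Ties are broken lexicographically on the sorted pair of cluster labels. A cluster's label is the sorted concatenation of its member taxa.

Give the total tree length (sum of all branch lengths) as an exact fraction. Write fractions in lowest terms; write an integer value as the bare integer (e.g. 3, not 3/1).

1. join R+S (d=27, Q=-369) ⇒ RS; edges |R|=31/2, |S|=23/2
  updated: d(C,RS)=61/2, d(E,RS)=34, d(G,RS)=38, d(P,RS)=34, d(RS,U)=21
2. join P+U (d=5, Q=-232) ⇒ PU; edges |P|=23/2, |U|=-13/2
  updated: d(C,PU)=75/2, d(E,PU)=75/2, d(G,PU)=11, d(PU,RS)=25
3. join G+PU (d=11, Q=-171) ⇒ GPU; edges |G|=5/2, |PU|=17/2
  updated: d(C,GPU)=81/4, d(E,GPU)=113/4, d(GPU,RS)=26
4. join C+GPU (d=81/4, Q=-475/4) ⇒ CGPU; edges |C|=203/16, |GPU|=121/16
  updated: d(CGPU,E)=21, d(CGPU,RS)=145/8
5. join CGPU+E (d=21, Q=-585/8) ⇒ CEGPU; edges |CGPU|=41/16, |E|=295/16
  updated: d(CEGPU,RS)=249/16
6. join CEGPU+RS (d=249/16) ⇒ CEGPRSU; edges |CEGPU|=249/32, |RS|=249/32
final tree: (((C:203/16,(G:5/2,(P:23/2,U:-13/2):17/2):121/16):41/16,E:295/16):249/32,(R:31/2,S:23/2):249/32)
total length: 1597/16

1597/16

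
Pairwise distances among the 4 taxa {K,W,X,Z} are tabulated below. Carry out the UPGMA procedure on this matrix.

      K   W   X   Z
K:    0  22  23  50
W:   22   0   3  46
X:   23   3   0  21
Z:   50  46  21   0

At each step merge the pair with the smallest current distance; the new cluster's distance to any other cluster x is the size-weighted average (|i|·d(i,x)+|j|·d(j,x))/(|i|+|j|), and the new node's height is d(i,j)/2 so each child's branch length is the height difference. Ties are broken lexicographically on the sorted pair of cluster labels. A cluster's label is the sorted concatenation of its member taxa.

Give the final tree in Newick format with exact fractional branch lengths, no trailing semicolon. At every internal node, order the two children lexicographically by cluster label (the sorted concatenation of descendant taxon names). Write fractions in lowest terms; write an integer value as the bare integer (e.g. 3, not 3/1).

iteration 1: select W,X (d=3); attach at lengths (3/2, 3/2); label the merged cluster WX
  updated: d(K,WX)=45/2, d(WX,Z)=67/2
iteration 2: select K,WX (d=45/2); attach at lengths (45/4, 39/4); label the merged cluster KWX
  updated: d(KWX,Z)=39
iteration 3: select KWX,Z (d=39); attach at lengths (33/4, 39/2); label the merged cluster KWXZ
final tree: ((K:45/4,(W:3/2,X:3/2):39/4):33/4,Z:39/2)
total length: 207/4

((K:45/4,(W:3/2,X:3/2):39/4):33/4,Z:39/2)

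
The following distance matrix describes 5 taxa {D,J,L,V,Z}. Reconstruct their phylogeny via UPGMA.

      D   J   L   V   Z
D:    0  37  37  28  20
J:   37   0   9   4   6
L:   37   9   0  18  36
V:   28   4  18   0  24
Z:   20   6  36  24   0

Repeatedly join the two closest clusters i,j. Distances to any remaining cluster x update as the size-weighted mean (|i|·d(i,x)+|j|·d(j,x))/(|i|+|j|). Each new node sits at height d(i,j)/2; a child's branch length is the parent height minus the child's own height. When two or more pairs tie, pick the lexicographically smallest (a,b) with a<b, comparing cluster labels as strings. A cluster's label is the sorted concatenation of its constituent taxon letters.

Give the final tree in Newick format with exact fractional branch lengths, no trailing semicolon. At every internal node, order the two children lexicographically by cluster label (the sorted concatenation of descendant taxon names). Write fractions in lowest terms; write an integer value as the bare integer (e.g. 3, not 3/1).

iteration 1: select J,V (d=4); attach at lengths (2, 2); label the merged cluster JV
  updated: d(D,JV)=65/2, d(JV,L)=27/2, d(JV,Z)=15
iteration 2: select JV,L (d=27/2); attach at lengths (19/4, 27/4); label the merged cluster JLV
  updated: d(D,JLV)=34, d(JLV,Z)=22
iteration 3: select D,Z (d=20); attach at lengths (10, 10); label the merged cluster DZ
  updated: d(DZ,JLV)=28
iteration 4: select DZ,JLV (d=28); attach at lengths (4, 29/4); label the merged cluster DJLVZ
final tree: ((D:10,Z:10):4,((J:2,V:2):19/4,L:27/4):29/4)
total length: 187/4

((D:10,Z:10):4,((J:2,V:2):19/4,L:27/4):29/4)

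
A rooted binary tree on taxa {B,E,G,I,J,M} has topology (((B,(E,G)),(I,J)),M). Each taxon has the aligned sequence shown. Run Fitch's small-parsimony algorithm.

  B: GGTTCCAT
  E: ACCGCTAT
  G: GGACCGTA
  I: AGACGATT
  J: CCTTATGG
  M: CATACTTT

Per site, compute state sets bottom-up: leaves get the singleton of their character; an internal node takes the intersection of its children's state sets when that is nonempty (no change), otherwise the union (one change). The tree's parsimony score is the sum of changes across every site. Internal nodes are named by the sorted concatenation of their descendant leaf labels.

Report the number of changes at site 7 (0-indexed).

2

site 0, node EG: E={A} ∪ G={G} → {A,G} (+1)
site 0, node BEG: B={G} ∩ EG={A,G} → {G} (+0)
site 0, node IJ: I={A} ∪ J={C} → {A,C} (+1)
site 0, node BEGIJ: BEG={G} ∪ IJ={A,C} → {A,C,G} (+1)
site 0, node BEGIJM: BEGIJ={A,C,G} ∩ M={C} → {C} (+0)
site 1, node EG: E={C} ∪ G={G} → {C,G} (+1)
site 1, node BEG: B={G} ∩ EG={C,G} → {G} (+0)
site 1, node IJ: I={G} ∪ J={C} → {C,G} (+1)
site 1, node BEGIJ: BEG={G} ∩ IJ={C,G} → {G} (+0)
site 1, node BEGIJM: BEGIJ={G} ∪ M={A} → {A,G} (+1)
site 2, node EG: E={C} ∪ G={A} → {A,C} (+1)
site 2, node BEG: B={T} ∪ EG={A,C} → {A,C,T} (+1)
site 2, node IJ: I={A} ∪ J={T} → {A,T} (+1)
site 2, node BEGIJ: BEG={A,C,T} ∩ IJ={A,T} → {A,T} (+0)
site 2, node BEGIJM: BEGIJ={A,T} ∩ M={T} → {T} (+0)
site 3, node EG: E={G} ∪ G={C} → {C,G} (+1)
site 3, node BEG: B={T} ∪ EG={C,G} → {C,G,T} (+1)
site 3, node IJ: I={C} ∪ J={T} → {C,T} (+1)
site 3, node BEGIJ: BEG={C,G,T} ∩ IJ={C,T} → {C,T} (+0)
site 3, node BEGIJM: BEGIJ={C,T} ∪ M={A} → {A,C,T} (+1)
site 4, node EG: E={C} ∩ G={C} → {C} (+0)
site 4, node BEG: B={C} ∩ EG={C} → {C} (+0)
site 4, node IJ: I={G} ∪ J={A} → {A,G} (+1)
site 4, node BEGIJ: BEG={C} ∪ IJ={A,G} → {A,C,G} (+1)
site 4, node BEGIJM: BEGIJ={A,C,G} ∩ M={C} → {C} (+0)
site 5, node EG: E={T} ∪ G={G} → {G,T} (+1)
site 5, node BEG: B={C} ∪ EG={G,T} → {C,G,T} (+1)
site 5, node IJ: I={A} ∪ J={T} → {A,T} (+1)
site 5, node BEGIJ: BEG={C,G,T} ∩ IJ={A,T} → {T} (+0)
site 5, node BEGIJM: BEGIJ={T} ∩ M={T} → {T} (+0)
site 6, node EG: E={A} ∪ G={T} → {A,T} (+1)
site 6, node BEG: B={A} ∩ EG={A,T} → {A} (+0)
site 6, node IJ: I={T} ∪ J={G} → {G,T} (+1)
site 6, node BEGIJ: BEG={A} ∪ IJ={G,T} → {A,G,T} (+1)
site 6, node BEGIJM: BEGIJ={A,G,T} ∩ M={T} → {T} (+0)
site 7, node EG: E={T} ∪ G={A} → {A,T} (+1)
site 7, node BEG: B={T} ∩ EG={A,T} → {T} (+0)
site 7, node IJ: I={T} ∪ J={G} → {G,T} (+1)
site 7, node BEGIJ: BEG={T} ∩ IJ={G,T} → {T} (+0)
site 7, node BEGIJM: BEGIJ={T} ∩ M={T} → {T} (+0)
per-site changes: [3, 3, 3, 4, 2, 3, 3, 2]; total = 23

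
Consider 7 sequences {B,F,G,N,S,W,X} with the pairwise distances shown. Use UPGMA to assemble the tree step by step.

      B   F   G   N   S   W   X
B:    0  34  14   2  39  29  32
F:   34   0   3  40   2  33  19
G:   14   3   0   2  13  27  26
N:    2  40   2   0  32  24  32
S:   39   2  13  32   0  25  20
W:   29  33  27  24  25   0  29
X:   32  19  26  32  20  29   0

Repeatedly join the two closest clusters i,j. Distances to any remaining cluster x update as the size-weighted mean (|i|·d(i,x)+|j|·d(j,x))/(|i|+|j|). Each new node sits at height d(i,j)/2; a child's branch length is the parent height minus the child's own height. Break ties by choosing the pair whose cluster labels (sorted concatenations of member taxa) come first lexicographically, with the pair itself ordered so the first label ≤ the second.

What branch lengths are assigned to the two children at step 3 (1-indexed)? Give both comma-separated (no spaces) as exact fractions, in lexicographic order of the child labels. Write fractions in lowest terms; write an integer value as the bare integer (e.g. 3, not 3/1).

3,4

step 1: merge (B,N) at d=2; branch lengths B→1, N→1; new cluster BN
  updated: d(BN,F)=37, d(BN,G)=8, d(BN,S)=71/2, d(BN,W)=53/2, d(BN,X)=32
step 2: merge (F,S) at d=2; branch lengths F→1, S→1; new cluster FS
  updated: d(BN,FS)=145/4, d(FS,G)=8, d(FS,W)=29, d(FS,X)=39/2
step 3: merge (BN,G) at d=8; branch lengths BN→3, G→4; new cluster BGN
  updated: d(BGN,FS)=161/6, d(BGN,W)=80/3, d(BGN,X)=30
step 4: merge (FS,X) at d=39/2; branch lengths FS→35/4, X→39/4; new cluster FSX
  updated: d(BGN,FSX)=251/9, d(FSX,W)=29
step 5: merge (BGN,W) at d=80/3; branch lengths BGN→28/3, W→40/3; new cluster BGNW
  updated: d(BGNW,FSX)=169/6
step 6: merge (BGNW,FSX) at d=169/6; branch lengths BGNW→3/4, FSX→13/3; new cluster BFGNSWX
final tree: ((((B:1,N:1):3,G:4):28/3,W:40/3):3/4,((F:1,S:1):35/4,X:39/4):13/3)
total length: 229/4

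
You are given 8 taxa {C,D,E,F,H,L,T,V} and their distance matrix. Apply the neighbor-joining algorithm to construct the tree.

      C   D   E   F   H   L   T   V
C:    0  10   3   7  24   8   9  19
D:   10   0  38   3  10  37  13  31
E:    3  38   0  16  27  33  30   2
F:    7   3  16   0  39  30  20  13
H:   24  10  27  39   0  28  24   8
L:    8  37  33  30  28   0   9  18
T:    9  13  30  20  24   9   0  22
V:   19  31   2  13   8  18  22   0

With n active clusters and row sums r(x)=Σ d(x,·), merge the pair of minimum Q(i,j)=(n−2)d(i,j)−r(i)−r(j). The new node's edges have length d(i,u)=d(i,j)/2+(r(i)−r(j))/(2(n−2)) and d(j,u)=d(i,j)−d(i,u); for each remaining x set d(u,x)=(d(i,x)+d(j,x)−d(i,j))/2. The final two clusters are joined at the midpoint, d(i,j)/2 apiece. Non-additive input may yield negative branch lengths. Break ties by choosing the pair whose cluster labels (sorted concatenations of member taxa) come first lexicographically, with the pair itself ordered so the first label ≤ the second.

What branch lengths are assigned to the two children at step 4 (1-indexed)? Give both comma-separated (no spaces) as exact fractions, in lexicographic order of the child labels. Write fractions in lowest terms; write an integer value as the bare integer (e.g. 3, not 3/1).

step 1: merge (D,F) at d=3, Q=-252; branch lengths D→8/3, F→1/3; new cluster DF
  updated: d(C,DF)=7, d(DF,E)=51/2, d(DF,H)=23, d(DF,L)=32, d(DF,T)=15, d(DF,V)=41/2
step 2: merge (E,V) at d=2, Q=-200; branch lengths E→41/10, V→-21/10; new cluster EV
  updated: d(C,EV)=10, d(DF,EV)=22, d(EV,H)=33/2, d(EV,L)=49/2, d(EV,T)=25
step 3: merge (EV,H) at d=33/2, Q=-295/2; branch lengths EV→97/16, H→167/16; new cluster EHV
  updated: d(C,EHV)=35/4, d(DF,EHV)=57/4, d(EHV,L)=18, d(EHV,T)=65/4
step 4: merge (L,T) at d=9, Q=-357/4; branch lengths L→179/24, T→37/24; new cluster LT
  updated: d(C,LT)=4, d(DF,LT)=19, d(EHV,LT)=101/8
step 5: merge (C,LT) at d=4, Q=-379/8; branch lengths C→-63/32, LT→191/32; new cluster CLT
  updated: d(CLT,DF)=11, d(CLT,EHV)=139/16
step 6: merge (CLT,DF) at d=11, Q=-543/16; branch lengths CLT→87/32, DF→265/32; new cluster CDFLT
  updated: d(CDFLT,EHV)=191/32
step 7: merge (CDFLT,EHV) at d=191/32; branch lengths CDFLT→191/64, EHV→191/64; new cluster CDEFHLTV
final tree: (((C:-63/32,(L:179/24,T:37/24):191/32):87/32,(D:8/3,F:1/3):265/32):191/64,((E:41/10,V:-21/10):97/16,H:167/16):191/64)
total length: 1647/32

179/24,37/24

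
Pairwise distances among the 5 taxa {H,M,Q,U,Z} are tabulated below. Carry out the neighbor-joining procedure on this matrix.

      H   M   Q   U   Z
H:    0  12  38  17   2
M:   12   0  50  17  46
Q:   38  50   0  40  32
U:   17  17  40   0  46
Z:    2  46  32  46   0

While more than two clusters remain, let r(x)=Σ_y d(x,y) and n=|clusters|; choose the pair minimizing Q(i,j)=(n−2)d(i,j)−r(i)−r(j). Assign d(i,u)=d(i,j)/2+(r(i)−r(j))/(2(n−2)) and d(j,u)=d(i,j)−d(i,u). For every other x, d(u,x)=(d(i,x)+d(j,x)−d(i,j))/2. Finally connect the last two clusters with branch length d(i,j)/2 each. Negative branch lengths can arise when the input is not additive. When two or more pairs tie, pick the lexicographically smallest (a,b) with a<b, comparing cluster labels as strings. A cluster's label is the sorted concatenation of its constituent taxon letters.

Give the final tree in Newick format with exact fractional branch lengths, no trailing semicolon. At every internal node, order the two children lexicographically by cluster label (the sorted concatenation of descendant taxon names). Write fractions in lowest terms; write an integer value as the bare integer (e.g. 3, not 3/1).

1. join M+U (d=17, Q=-194) ⇒ MU; edges |M|=28/3, |U|=23/3
  updated: d(H,MU)=6, d(MU,Q)=73/2, d(MU,Z)=75/2
2. join H+MU (d=6, Q=-114) ⇒ HMU; edges |H|=-11/2, |MU|=23/2
  updated: d(HMU,Q)=137/4, d(HMU,Z)=67/4
3. join HMU+Q (d=137/4, Q=-83) ⇒ HMQU; edges |HMU|=19/2, |Q|=99/4
  updated: d(HMQU,Z)=29/4
4. join HMQU+Z (d=29/4) ⇒ HMQUZ; edges |HMQU|=29/8, |Z|=29/8
final tree: (((H:-11/2,(M:28/3,U:23/3):23/2):19/2,Q:99/4):29/8,Z:29/8)
total length: 129/2

(((H:-11/2,(M:28/3,U:23/3):23/2):19/2,Q:99/4):29/8,Z:29/8)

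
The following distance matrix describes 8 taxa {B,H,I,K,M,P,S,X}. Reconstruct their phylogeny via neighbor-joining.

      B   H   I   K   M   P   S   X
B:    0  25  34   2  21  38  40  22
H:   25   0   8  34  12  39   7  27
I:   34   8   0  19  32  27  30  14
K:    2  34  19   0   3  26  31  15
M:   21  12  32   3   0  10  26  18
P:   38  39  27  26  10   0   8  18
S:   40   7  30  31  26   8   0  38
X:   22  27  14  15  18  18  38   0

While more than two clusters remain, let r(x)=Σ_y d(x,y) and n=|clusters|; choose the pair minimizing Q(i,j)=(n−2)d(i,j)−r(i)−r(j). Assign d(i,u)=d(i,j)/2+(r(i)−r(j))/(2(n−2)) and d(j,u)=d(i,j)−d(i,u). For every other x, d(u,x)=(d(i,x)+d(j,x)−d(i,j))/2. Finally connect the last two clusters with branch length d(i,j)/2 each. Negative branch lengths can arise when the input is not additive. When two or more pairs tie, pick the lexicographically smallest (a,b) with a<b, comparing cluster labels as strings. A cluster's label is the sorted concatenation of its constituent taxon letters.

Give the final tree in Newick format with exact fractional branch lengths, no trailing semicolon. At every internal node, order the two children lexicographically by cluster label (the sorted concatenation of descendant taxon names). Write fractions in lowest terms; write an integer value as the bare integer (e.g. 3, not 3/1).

step 1: merge (B,K) at d=2, Q=-300; branch lengths B→16/3, K→-10/3; new cluster BK
  updated: d(BK,H)=57/2, d(BK,I)=51/2, d(BK,M)=11, d(BK,P)=31, d(BK,S)=69/2, d(BK,X)=35/2
step 2: merge (P,S) at d=8, Q=-473/2; branch lengths P→59/20, S→101/20; new cluster PS
  updated: d(BK,PS)=115/4, d(H,PS)=19, d(I,PS)=49/2, d(M,PS)=14, d(PS,X)=24
step 3: merge (H,I) at d=8, Q=-333/2; branch lengths H→45/16, I→83/16; new cluster HI
  updated: d(BK,HI)=23, d(HI,M)=18, d(HI,PS)=71/4, d(HI,X)=33/2
step 4: merge (BK,M) at d=11, Q=-433/4; branch lengths BK→209/24, M→55/24; new cluster BKM
  updated: d(BKM,HI)=15, d(BKM,PS)=127/8, d(BKM,X)=49/4
step 5: merge (BKM,X) at d=49/4, Q=-571/8; branch lengths BKM→119/32, X→273/32; new cluster BKMX
  updated: d(BKMX,HI)=77/8, d(BKMX,PS)=221/16
step 6: merge (BKMX,HI) at d=77/8, Q=-659/16; branch lengths BKMX→91/32, HI→217/32; new cluster BHIKMX
  updated: d(BHIKMX,PS)=351/32
step 7: merge (BHIKMX,PS) at d=351/32; branch lengths BHIKMX→351/64, PS→351/64; new cluster BHIKMPSX
final tree: (((((B:16/3,K:-10/3):209/24,M:55/24):119/32,X:273/32):91/32,(H:45/16,I:83/16):217/32):351/64,(P:59/20,S:101/20):351/64)
total length: 1979/32

(((((B:16/3,K:-10/3):209/24,M:55/24):119/32,X:273/32):91/32,(H:45/16,I:83/16):217/32):351/64,(P:59/20,S:101/20):351/64)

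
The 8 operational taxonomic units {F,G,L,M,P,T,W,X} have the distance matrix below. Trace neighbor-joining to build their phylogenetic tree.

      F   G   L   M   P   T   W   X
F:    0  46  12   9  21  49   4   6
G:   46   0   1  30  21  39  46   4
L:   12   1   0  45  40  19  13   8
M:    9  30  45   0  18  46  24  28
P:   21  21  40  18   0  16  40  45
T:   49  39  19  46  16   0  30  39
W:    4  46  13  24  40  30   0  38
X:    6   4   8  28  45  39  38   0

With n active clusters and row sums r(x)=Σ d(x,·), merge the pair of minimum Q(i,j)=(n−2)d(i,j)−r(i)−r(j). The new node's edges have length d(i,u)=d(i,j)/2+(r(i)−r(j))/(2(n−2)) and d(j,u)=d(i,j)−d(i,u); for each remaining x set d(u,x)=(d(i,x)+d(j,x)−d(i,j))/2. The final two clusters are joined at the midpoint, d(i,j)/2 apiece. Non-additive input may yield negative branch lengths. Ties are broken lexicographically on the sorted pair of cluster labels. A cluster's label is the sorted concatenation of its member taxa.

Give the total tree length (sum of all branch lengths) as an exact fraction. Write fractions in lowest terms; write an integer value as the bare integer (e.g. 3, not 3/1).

iteration 1: select P,T (d=16, Q=-343); attach at lengths (59/12, 133/12); label the merged cluster PT
  updated: d(F,PT)=27, d(G,PT)=22, d(L,PT)=43/2, d(M,PT)=24, d(PT,W)=27, d(PT,X)=34
iteration 2: select G,X (d=4, Q=-247); attach at lengths (51/10, -11/10); label the merged cluster GX
  updated: d(F,GX)=24, d(GX,L)=5/2, d(GX,M)=27, d(GX,PT)=26, d(GX,W)=40
iteration 3: select GX,L (d=5/2, Q=-407/2); attach at lengths (71/16, -31/16); label the merged cluster GLX
  updated: d(F,GLX)=67/4, d(GLX,M)=139/4, d(GLX,PT)=45/2, d(GLX,W)=101/4
iteration 4: select GLX,PT (d=45/2, Q=-529/4); attach at lengths (265/24, 275/24); label the merged cluster GLPTX
  updated: d(F,GLPTX)=85/8, d(GLPTX,M)=145/8, d(GLPTX,W)=119/8
iteration 5: select F,W (d=4, Q=-117/2); attach at lengths (-45/16, 109/16); label the merged cluster FW
  updated: d(FW,GLPTX)=43/4, d(FW,M)=29/2
iteration 6: select FW,GLPTX (d=43/4, Q=-347/8); attach at lengths (57/16, 115/16); label the merged cluster FGLPTWX
  updated: d(FGLPTWX,M)=175/16
iteration 7: select FGLPTWX,M (d=175/16); attach at lengths (175/32, 175/32); label the merged cluster FGLMPTWX
final tree: (((F:-45/16,W:109/16):57/16,(((G:51/10,X:-11/10):71/16,L:-31/16):265/24,(P:59/12,T:133/12):275/24):115/16):175/32,M:175/32)
total length: 1131/16

1131/16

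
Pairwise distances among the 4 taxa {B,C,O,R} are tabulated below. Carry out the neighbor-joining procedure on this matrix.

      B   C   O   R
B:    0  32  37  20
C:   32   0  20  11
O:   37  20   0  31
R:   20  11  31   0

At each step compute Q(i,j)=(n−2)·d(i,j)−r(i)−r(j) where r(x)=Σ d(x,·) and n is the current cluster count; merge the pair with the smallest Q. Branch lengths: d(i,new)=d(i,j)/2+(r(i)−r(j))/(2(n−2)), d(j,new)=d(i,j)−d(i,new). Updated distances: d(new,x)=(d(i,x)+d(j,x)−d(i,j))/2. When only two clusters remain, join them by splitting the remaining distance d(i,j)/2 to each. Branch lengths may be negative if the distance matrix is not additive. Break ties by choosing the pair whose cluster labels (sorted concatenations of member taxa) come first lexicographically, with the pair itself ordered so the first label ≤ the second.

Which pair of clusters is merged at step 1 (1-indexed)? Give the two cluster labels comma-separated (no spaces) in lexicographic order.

B,R

step 1: merge (B,R) at d=20, Q=-111; branch lengths B→67/4, R→13/4; new cluster BR
  updated: d(BR,C)=23/2, d(BR,O)=24
step 2: merge (BR,C) at d=23/2, Q=-111/2; branch lengths BR→31/4, C→15/4; new cluster BCR
  updated: d(BCR,O)=65/4
step 3: merge (BCR,O) at d=65/4; branch lengths BCR→65/8, O→65/8; new cluster BCOR
final tree: (((B:67/4,R:13/4):31/4,C:15/4):65/8,O:65/8)
total length: 191/4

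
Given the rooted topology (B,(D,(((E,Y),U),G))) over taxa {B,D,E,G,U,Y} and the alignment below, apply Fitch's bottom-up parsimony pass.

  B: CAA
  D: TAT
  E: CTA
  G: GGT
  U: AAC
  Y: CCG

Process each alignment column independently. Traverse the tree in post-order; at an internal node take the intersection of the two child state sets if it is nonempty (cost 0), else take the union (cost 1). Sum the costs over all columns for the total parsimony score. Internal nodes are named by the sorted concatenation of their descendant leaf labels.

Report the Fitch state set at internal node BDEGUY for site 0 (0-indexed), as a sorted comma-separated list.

[col 0] EY: children E:{C}, Y:{C} ∩→ {C}; cost 0
[col 0] EUY: children EY:{C}, U:{A} ∪→ {A,C}; cost 1
[col 0] EGUY: children EUY:{A,C}, G:{G} ∪→ {A,C,G}; cost 1
[col 0] DEGUY: children D:{T}, EGUY:{A,C,G} ∪→ {A,C,G,T}; cost 1
[col 0] BDEGUY: children B:{C}, DEGUY:{A,C,G,T} ∩→ {C}; cost 0
[col 1] EY: children E:{T}, Y:{C} ∪→ {C,T}; cost 1
[col 1] EUY: children EY:{C,T}, U:{A} ∪→ {A,C,T}; cost 1
[col 1] EGUY: children EUY:{A,C,T}, G:{G} ∪→ {A,C,G,T}; cost 1
[col 1] DEGUY: children D:{A}, EGUY:{A,C,G,T} ∩→ {A}; cost 0
[col 1] BDEGUY: children B:{A}, DEGUY:{A} ∩→ {A}; cost 0
[col 2] EY: children E:{A}, Y:{G} ∪→ {A,G}; cost 1
[col 2] EUY: children EY:{A,G}, U:{C} ∪→ {A,C,G}; cost 1
[col 2] EGUY: children EUY:{A,C,G}, G:{T} ∪→ {A,C,G,T}; cost 1
[col 2] DEGUY: children D:{T}, EGUY:{A,C,G,T} ∩→ {T}; cost 0
[col 2] BDEGUY: children B:{A}, DEGUY:{T} ∪→ {A,T}; cost 1
per-site changes: [3, 3, 4]; total = 10

C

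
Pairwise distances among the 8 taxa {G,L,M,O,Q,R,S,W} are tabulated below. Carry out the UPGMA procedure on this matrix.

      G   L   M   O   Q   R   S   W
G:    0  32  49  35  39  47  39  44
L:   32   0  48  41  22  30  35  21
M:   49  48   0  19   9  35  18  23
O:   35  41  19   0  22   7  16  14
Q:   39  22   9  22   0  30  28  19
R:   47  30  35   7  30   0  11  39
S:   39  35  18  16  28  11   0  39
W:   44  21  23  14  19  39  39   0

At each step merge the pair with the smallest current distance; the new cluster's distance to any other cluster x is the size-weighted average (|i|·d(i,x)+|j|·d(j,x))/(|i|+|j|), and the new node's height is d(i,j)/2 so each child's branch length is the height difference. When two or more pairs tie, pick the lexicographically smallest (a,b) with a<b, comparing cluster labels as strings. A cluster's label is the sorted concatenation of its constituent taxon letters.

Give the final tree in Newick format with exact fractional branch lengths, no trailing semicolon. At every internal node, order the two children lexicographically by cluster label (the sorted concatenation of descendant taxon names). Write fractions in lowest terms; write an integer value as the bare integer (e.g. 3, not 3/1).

(G:285/14,((L:21/2,W:21/2):5,((M:9/2,Q:9/2):49/6,((O:7/2,R:7/2):13/4,S:27/4):71/12):17/6):34/7)

1. join O+R (d=7) ⇒ OR; edges |O|=7/2, |R|=7/2
  updated: d(G,OR)=41, d(L,OR)=71/2, d(M,OR)=27, d(OR,Q)=26, d(OR,S)=27/2, d(OR,W)=53/2
2. join M+Q (d=9) ⇒ MQ; edges |M|=9/2, |Q|=9/2
  updated: d(G,MQ)=44, d(L,MQ)=35, d(MQ,OR)=53/2, d(MQ,S)=23, d(MQ,W)=21
3. join OR+S (d=27/2) ⇒ ORS; edges |OR|=13/4, |S|=27/4
  updated: d(G,ORS)=121/3, d(L,ORS)=106/3, d(MQ,ORS)=76/3, d(ORS,W)=92/3
4. join L+W (d=21) ⇒ LW; edges |L|=21/2, |W|=21/2
  updated: d(G,LW)=38, d(LW,MQ)=28, d(LW,ORS)=33
5. join MQ+ORS (d=76/3) ⇒ MOQRS; edges |MQ|=49/6, |ORS|=71/12
  updated: d(G,MOQRS)=209/5, d(LW,MOQRS)=31
6. join LW+MOQRS (d=31) ⇒ LMOQRSW; edges |LW|=5, |MOQRS|=17/6
  updated: d(G,LMOQRSW)=285/7
7. join G+LMOQRSW (d=285/7) ⇒ GLMOQRSW; edges |G|=285/14, |LMOQRSW|=34/7
final tree: (G:285/14,((L:21/2,W:21/2):5,((M:9/2,Q:9/2):49/6,((O:7/2,R:7/2):13/4,S:27/4):71/12):17/6):34/7)
total length: 7907/84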